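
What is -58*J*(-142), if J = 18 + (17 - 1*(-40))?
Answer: 617700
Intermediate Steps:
J = 75 (J = 18 + (17 + 40) = 18 + 57 = 75)
-58*J*(-142) = -58*75*(-142) = -4350*(-142) = 617700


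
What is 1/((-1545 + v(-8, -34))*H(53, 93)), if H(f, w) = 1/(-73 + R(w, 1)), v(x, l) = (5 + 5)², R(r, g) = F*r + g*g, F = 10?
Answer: -858/1445 ≈ -0.59377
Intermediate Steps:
R(r, g) = g² + 10*r (R(r, g) = 10*r + g*g = 10*r + g² = g² + 10*r)
v(x, l) = 100 (v(x, l) = 10² = 100)
H(f, w) = 1/(-72 + 10*w) (H(f, w) = 1/(-73 + (1² + 10*w)) = 1/(-73 + (1 + 10*w)) = 1/(-72 + 10*w))
1/((-1545 + v(-8, -34))*H(53, 93)) = 1/((-1545 + 100)*((1/(2*(-36 + 5*93))))) = 1/((-1445)*((1/(2*(-36 + 465))))) = -1/(1445*((½)/429)) = -1/(1445*((½)*(1/429))) = -1/(1445*1/858) = -1/1445*858 = -858/1445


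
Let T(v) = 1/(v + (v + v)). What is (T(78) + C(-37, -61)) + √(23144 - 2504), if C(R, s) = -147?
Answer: -34397/234 + 4*√1290 ≈ -3.3294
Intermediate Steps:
T(v) = 1/(3*v) (T(v) = 1/(v + 2*v) = 1/(3*v))
(T(78) + C(-37, -61)) + √(23144 - 2504) = ((⅓)/78 - 147) + √(23144 - 2504) = ((⅓)*(1/78) - 147) + √20640 = (1/234 - 147) + 4*√1290 = -34397/234 + 4*√1290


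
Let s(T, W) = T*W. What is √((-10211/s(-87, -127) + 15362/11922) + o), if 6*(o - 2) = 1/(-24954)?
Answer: √78849091711106441223185/182616391434 ≈ 1.5377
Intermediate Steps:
o = 299447/149724 (o = 2 + (⅙)/(-24954) = 2 + (⅙)*(-1/24954) = 2 - 1/149724 = 299447/149724 ≈ 2.0000)
√((-10211/s(-87, -127) + 15362/11922) + o) = √((-10211/((-87*(-127))) + 15362/11922) + 299447/149724) = √((-10211/11049 + 15362*(1/11922)) + 299447/149724) = √((-10211*1/11049 + 7681/5961) + 299447/149724) = √((-10211/11049 + 7681/5961) + 299447/149724) = √(2666622/7318121 + 299447/149724) = √(2590646691415/1095698348604) = √78849091711106441223185/182616391434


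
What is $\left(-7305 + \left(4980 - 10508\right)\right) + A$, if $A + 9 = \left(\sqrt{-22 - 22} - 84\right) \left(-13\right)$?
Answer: $-11750 - 26 i \sqrt{11} \approx -11750.0 - 86.232 i$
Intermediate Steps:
$A = 1083 - 26 i \sqrt{11}$ ($A = -9 + \left(\sqrt{-22 - 22} - 84\right) \left(-13\right) = -9 + \left(\sqrt{-44} - 84\right) \left(-13\right) = -9 + \left(2 i \sqrt{11} - 84\right) \left(-13\right) = -9 + \left(-84 + 2 i \sqrt{11}\right) \left(-13\right) = -9 + \left(1092 - 26 i \sqrt{11}\right) = 1083 - 26 i \sqrt{11} \approx 1083.0 - 86.232 i$)
$\left(-7305 + \left(4980 - 10508\right)\right) + A = \left(-7305 + \left(4980 - 10508\right)\right) + \left(1083 - 26 i \sqrt{11}\right) = \left(-7305 - 5528\right) + \left(1083 - 26 i \sqrt{11}\right) = -12833 + \left(1083 - 26 i \sqrt{11}\right) = -11750 - 26 i \sqrt{11}$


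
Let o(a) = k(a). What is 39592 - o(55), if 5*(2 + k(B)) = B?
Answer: 39583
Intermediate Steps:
k(B) = -2 + B/5
o(a) = -2 + a/5
39592 - o(55) = 39592 - (-2 + (⅕)*55) = 39592 - (-2 + 11) = 39592 - 1*9 = 39592 - 9 = 39583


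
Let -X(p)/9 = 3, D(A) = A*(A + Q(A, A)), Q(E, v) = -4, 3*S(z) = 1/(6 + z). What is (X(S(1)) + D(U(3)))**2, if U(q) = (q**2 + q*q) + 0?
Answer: 50625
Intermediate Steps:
S(z) = 1/(3*(6 + z))
U(q) = 2*q**2 (U(q) = (q**2 + q**2) + 0 = 2*q**2 + 0 = 2*q**2)
D(A) = A*(-4 + A) (D(A) = A*(A - 4) = A*(-4 + A))
X(p) = -27 (X(p) = -9*3 = -27)
(X(S(1)) + D(U(3)))**2 = (-27 + (2*3**2)*(-4 + 2*3**2))**2 = (-27 + (2*9)*(-4 + 2*9))**2 = (-27 + 18*(-4 + 18))**2 = (-27 + 18*14)**2 = (-27 + 252)**2 = 225**2 = 50625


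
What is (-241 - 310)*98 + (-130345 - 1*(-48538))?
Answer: -135805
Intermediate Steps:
(-241 - 310)*98 + (-130345 - 1*(-48538)) = -551*98 + (-130345 + 48538) = -53998 - 81807 = -135805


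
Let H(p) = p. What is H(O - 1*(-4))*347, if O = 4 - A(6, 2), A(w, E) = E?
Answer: 2082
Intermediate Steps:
O = 2 (O = 4 - 1*2 = 4 - 2 = 2)
H(O - 1*(-4))*347 = (2 - 1*(-4))*347 = (2 + 4)*347 = 6*347 = 2082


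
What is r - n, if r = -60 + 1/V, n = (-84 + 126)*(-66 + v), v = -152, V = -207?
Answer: 1882871/207 ≈ 9096.0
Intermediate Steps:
n = -9156 (n = (-84 + 126)*(-66 - 152) = 42*(-218) = -9156)
r = -12421/207 (r = -60 + 1/(-207) = -60 - 1/207 = -12421/207 ≈ -60.005)
r - n = -12421/207 - 1*(-9156) = -12421/207 + 9156 = 1882871/207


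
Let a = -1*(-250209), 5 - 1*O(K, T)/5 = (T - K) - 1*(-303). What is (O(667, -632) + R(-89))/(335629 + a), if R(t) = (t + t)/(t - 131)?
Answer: 550639/64442180 ≈ 0.0085447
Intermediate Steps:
R(t) = 2*t/(-131 + t) (R(t) = (2*t)/(-131 + t) = 2*t/(-131 + t))
O(K, T) = -1490 - 5*T + 5*K (O(K, T) = 25 - 5*((T - K) - 1*(-303)) = 25 - 5*((T - K) + 303) = 25 - 5*(303 + T - K) = 25 + (-1515 - 5*T + 5*K) = -1490 - 5*T + 5*K)
a = 250209
(O(667, -632) + R(-89))/(335629 + a) = ((-1490 - 5*(-632) + 5*667) + 2*(-89)/(-131 - 89))/(335629 + 250209) = ((-1490 + 3160 + 3335) + 2*(-89)/(-220))/585838 = (5005 + 2*(-89)*(-1/220))*(1/585838) = (5005 + 89/110)*(1/585838) = (550639/110)*(1/585838) = 550639/64442180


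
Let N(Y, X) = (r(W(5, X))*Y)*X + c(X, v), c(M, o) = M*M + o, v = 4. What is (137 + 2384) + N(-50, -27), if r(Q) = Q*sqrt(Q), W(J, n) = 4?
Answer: 14054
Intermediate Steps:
c(M, o) = o + M**2 (c(M, o) = M**2 + o = o + M**2)
r(Q) = Q**(3/2)
N(Y, X) = 4 + X**2 + 8*X*Y (N(Y, X) = (4**(3/2)*Y)*X + (4 + X**2) = (8*Y)*X + (4 + X**2) = 8*X*Y + (4 + X**2) = 4 + X**2 + 8*X*Y)
(137 + 2384) + N(-50, -27) = (137 + 2384) + (4 + (-27)**2 + 8*(-27)*(-50)) = 2521 + (4 + 729 + 10800) = 2521 + 11533 = 14054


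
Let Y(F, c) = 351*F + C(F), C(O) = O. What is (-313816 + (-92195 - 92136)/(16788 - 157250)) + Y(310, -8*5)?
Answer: -4107403603/20066 ≈ -2.0469e+5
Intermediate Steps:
Y(F, c) = 352*F (Y(F, c) = 351*F + F = 352*F)
(-313816 + (-92195 - 92136)/(16788 - 157250)) + Y(310, -8*5) = (-313816 + (-92195 - 92136)/(16788 - 157250)) + 352*310 = (-313816 - 184331/(-140462)) + 109120 = (-313816 - 184331*(-1/140462)) + 109120 = (-313816 + 26333/20066) + 109120 = -6297005523/20066 + 109120 = -4107403603/20066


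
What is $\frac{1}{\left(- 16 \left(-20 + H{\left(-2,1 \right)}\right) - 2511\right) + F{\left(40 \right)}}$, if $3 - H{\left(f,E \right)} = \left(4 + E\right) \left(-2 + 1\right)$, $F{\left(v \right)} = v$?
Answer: $- \frac{1}{2279} \approx -0.00043879$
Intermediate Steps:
$H{\left(f,E \right)} = 7 + E$ ($H{\left(f,E \right)} = 3 - \left(4 + E\right) \left(-2 + 1\right) = 3 - \left(4 + E\right) \left(-1\right) = 3 - \left(-4 - E\right) = 3 + \left(4 + E\right) = 7 + E$)
$\frac{1}{\left(- 16 \left(-20 + H{\left(-2,1 \right)}\right) - 2511\right) + F{\left(40 \right)}} = \frac{1}{\left(- 16 \left(-20 + \left(7 + 1\right)\right) - 2511\right) + 40} = \frac{1}{\left(- 16 \left(-20 + 8\right) - 2511\right) + 40} = \frac{1}{\left(\left(-16\right) \left(-12\right) - 2511\right) + 40} = \frac{1}{\left(192 - 2511\right) + 40} = \frac{1}{-2319 + 40} = \frac{1}{-2279} = - \frac{1}{2279}$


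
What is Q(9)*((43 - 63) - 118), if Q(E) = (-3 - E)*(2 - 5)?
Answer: -4968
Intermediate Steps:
Q(E) = 9 + 3*E (Q(E) = (-3 - E)*(-3) = 9 + 3*E)
Q(9)*((43 - 63) - 118) = (9 + 3*9)*((43 - 63) - 118) = (9 + 27)*(-20 - 118) = 36*(-138) = -4968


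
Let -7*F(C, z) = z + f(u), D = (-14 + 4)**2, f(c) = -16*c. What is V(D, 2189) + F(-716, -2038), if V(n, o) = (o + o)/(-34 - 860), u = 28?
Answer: 1095919/3129 ≈ 350.25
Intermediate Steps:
D = 100 (D = (-10)**2 = 100)
V(n, o) = -o/447 (V(n, o) = (2*o)/(-894) = (2*o)*(-1/894) = -o/447)
F(C, z) = 64 - z/7 (F(C, z) = -(z - 16*28)/7 = -(z - 448)/7 = -(-448 + z)/7 = 64 - z/7)
V(D, 2189) + F(-716, -2038) = -1/447*2189 + (64 - 1/7*(-2038)) = -2189/447 + (64 + 2038/7) = -2189/447 + 2486/7 = 1095919/3129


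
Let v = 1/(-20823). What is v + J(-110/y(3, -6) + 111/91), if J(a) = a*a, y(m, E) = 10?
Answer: 16493890019/172435263 ≈ 95.653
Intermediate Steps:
v = -1/20823 ≈ -4.8024e-5
J(a) = a²
v + J(-110/y(3, -6) + 111/91) = -1/20823 + (-110/10 + 111/91)² = -1/20823 + (-110*⅒ + 111*(1/91))² = -1/20823 + (-11 + 111/91)² = -1/20823 + (-890/91)² = -1/20823 + 792100/8281 = 16493890019/172435263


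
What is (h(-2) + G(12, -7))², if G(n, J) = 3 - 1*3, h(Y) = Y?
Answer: 4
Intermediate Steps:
G(n, J) = 0 (G(n, J) = 3 - 3 = 0)
(h(-2) + G(12, -7))² = (-2 + 0)² = (-2)² = 4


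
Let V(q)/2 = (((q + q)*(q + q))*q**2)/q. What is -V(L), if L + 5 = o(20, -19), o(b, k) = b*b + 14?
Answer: -547343432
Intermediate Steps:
o(b, k) = 14 + b**2 (o(b, k) = b**2 + 14 = 14 + b**2)
L = 409 (L = -5 + (14 + 20**2) = -5 + (14 + 400) = -5 + 414 = 409)
V(q) = 8*q**3 (V(q) = 2*((((q + q)*(q + q))*q**2)/q) = 2*((((2*q)*(2*q))*q**2)/q) = 2*(((4*q**2)*q**2)/q) = 2*((4*q**4)/q) = 2*(4*q**3) = 8*q**3)
-V(L) = -8*409**3 = -8*68417929 = -1*547343432 = -547343432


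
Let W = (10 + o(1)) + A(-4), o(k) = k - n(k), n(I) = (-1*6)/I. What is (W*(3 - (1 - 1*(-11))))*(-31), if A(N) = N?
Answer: 3627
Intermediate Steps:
n(I) = -6/I
o(k) = k + 6/k (o(k) = k - (-6)/k = k + 6/k)
W = 13 (W = (10 + (1 + 6/1)) - 4 = (10 + (1 + 6*1)) - 4 = (10 + (1 + 6)) - 4 = (10 + 7) - 4 = 17 - 4 = 13)
(W*(3 - (1 - 1*(-11))))*(-31) = (13*(3 - (1 - 1*(-11))))*(-31) = (13*(3 - (1 + 11)))*(-31) = (13*(3 - 1*12))*(-31) = (13*(3 - 12))*(-31) = (13*(-9))*(-31) = -117*(-31) = 3627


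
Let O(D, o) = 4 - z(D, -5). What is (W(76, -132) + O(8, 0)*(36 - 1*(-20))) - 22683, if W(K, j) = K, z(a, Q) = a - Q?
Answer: -23111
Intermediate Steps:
O(D, o) = -1 - D (O(D, o) = 4 - (D - 1*(-5)) = 4 - (D + 5) = 4 - (5 + D) = 4 + (-5 - D) = -1 - D)
(W(76, -132) + O(8, 0)*(36 - 1*(-20))) - 22683 = (76 + (-1 - 1*8)*(36 - 1*(-20))) - 22683 = (76 + (-1 - 8)*(36 + 20)) - 22683 = (76 - 9*56) - 22683 = (76 - 504) - 22683 = -428 - 22683 = -23111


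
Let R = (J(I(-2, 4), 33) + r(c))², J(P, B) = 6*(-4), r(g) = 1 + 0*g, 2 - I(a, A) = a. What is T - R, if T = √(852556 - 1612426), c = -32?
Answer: -529 + 3*I*√84430 ≈ -529.0 + 871.71*I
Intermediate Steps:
I(a, A) = 2 - a
r(g) = 1 (r(g) = 1 + 0 = 1)
T = 3*I*√84430 (T = √(-759870) = 3*I*√84430 ≈ 871.71*I)
J(P, B) = -24
R = 529 (R = (-24 + 1)² = (-23)² = 529)
T - R = 3*I*√84430 - 1*529 = 3*I*√84430 - 529 = -529 + 3*I*√84430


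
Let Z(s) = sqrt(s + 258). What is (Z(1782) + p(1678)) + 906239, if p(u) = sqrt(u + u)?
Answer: 906239 + 2*sqrt(510) + 2*sqrt(839) ≈ 9.0634e+5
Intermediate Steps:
Z(s) = sqrt(258 + s)
p(u) = sqrt(2)*sqrt(u) (p(u) = sqrt(2*u) = sqrt(2)*sqrt(u))
(Z(1782) + p(1678)) + 906239 = (sqrt(258 + 1782) + sqrt(2)*sqrt(1678)) + 906239 = (sqrt(2040) + 2*sqrt(839)) + 906239 = (2*sqrt(510) + 2*sqrt(839)) + 906239 = 906239 + 2*sqrt(510) + 2*sqrt(839)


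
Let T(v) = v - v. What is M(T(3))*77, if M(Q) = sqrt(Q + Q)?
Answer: 0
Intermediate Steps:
T(v) = 0
M(Q) = sqrt(2)*sqrt(Q) (M(Q) = sqrt(2*Q) = sqrt(2)*sqrt(Q))
M(T(3))*77 = (sqrt(2)*sqrt(0))*77 = (sqrt(2)*0)*77 = 0*77 = 0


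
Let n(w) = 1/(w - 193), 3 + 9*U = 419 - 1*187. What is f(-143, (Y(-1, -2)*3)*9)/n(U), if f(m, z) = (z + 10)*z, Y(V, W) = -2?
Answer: -398112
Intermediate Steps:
U = 229/9 (U = -⅓ + (419 - 1*187)/9 = -⅓ + (419 - 187)/9 = -⅓ + (⅑)*232 = -⅓ + 232/9 = 229/9 ≈ 25.444)
n(w) = 1/(-193 + w)
f(m, z) = z*(10 + z) (f(m, z) = (10 + z)*z = z*(10 + z))
f(-143, (Y(-1, -2)*3)*9)/n(U) = ((-2*3*9)*(10 - 2*3*9))/(1/(-193 + 229/9)) = ((-6*9)*(10 - 6*9))/(1/(-1508/9)) = (-54*(10 - 54))/(-9/1508) = -54*(-44)*(-1508/9) = 2376*(-1508/9) = -398112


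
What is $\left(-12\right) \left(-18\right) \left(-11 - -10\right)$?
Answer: $-216$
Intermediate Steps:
$\left(-12\right) \left(-18\right) \left(-11 - -10\right) = 216 \left(-11 + 10\right) = 216 \left(-1\right) = -216$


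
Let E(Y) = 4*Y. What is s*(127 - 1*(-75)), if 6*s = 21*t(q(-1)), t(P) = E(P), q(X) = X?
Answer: -2828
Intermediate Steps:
t(P) = 4*P
s = -14 (s = (21*(4*(-1)))/6 = (21*(-4))/6 = (1/6)*(-84) = -14)
s*(127 - 1*(-75)) = -14*(127 - 1*(-75)) = -14*(127 + 75) = -14*202 = -2828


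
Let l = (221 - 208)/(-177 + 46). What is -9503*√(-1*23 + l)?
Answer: -9503*I*√396406/131 ≈ -45673.0*I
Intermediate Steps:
l = -13/131 (l = 13/(-131) = 13*(-1/131) = -13/131 ≈ -0.099237)
-9503*√(-1*23 + l) = -9503*√(-1*23 - 13/131) = -9503*√(-23 - 13/131) = -9503*I*√396406/131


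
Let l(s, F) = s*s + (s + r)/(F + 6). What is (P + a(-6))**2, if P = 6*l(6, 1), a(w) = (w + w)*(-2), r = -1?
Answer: 2924100/49 ≈ 59676.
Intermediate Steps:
a(w) = -4*w (a(w) = (2*w)*(-2) = -4*w)
l(s, F) = s**2 + (-1 + s)/(6 + F) (l(s, F) = s*s + (s - 1)/(F + 6) = s**2 + (-1 + s)/(6 + F))
P = 1542/7 (P = 6*((-1 + 6 + 6*6**2 + 1*6**2)/(6 + 1)) = 6*((-1 + 6 + 6*36 + 1*36)/7) = 6*((-1 + 6 + 216 + 36)/7) = 6*((1/7)*257) = 6*(257/7) = 1542/7 ≈ 220.29)
(P + a(-6))**2 = (1542/7 - 4*(-6))**2 = (1542/7 + 24)**2 = (1710/7)**2 = 2924100/49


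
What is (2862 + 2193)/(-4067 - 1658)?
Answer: -1011/1145 ≈ -0.88297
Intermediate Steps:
(2862 + 2193)/(-4067 - 1658) = 5055/(-5725) = 5055*(-1/5725) = -1011/1145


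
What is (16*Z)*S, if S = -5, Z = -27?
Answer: 2160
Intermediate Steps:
(16*Z)*S = (16*(-27))*(-5) = -432*(-5) = 2160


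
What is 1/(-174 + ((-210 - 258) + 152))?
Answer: -1/490 ≈ -0.0020408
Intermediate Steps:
1/(-174 + ((-210 - 258) + 152)) = 1/(-174 + (-468 + 152)) = 1/(-174 - 316) = 1/(-490) = -1/490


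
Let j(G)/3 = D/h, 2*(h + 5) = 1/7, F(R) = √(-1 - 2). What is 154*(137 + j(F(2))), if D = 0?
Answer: 21098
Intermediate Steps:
F(R) = I*√3 (F(R) = √(-3) = I*√3)
h = -69/14 (h = -5 + (½)/7 = -5 + (½)*(⅐) = -5 + 1/14 = -69/14 ≈ -4.9286)
j(G) = 0 (j(G) = 3*(0/(-69/14)) = 3*(0*(-14/69)) = 3*0 = 0)
154*(137 + j(F(2))) = 154*(137 + 0) = 154*137 = 21098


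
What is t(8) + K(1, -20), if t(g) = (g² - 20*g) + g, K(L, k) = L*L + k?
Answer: -107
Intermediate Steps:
K(L, k) = k + L² (K(L, k) = L² + k = k + L²)
t(g) = g² - 19*g
t(8) + K(1, -20) = 8*(-19 + 8) + (-20 + 1²) = 8*(-11) + (-20 + 1) = -88 - 19 = -107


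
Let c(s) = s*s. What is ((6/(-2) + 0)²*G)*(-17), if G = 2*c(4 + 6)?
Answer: -30600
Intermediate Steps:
c(s) = s²
G = 200 (G = 2*(4 + 6)² = 2*10² = 2*100 = 200)
((6/(-2) + 0)²*G)*(-17) = ((6/(-2) + 0)²*200)*(-17) = ((6*(-½) + 0)²*200)*(-17) = ((-3 + 0)²*200)*(-17) = ((-3)²*200)*(-17) = (9*200)*(-17) = 1800*(-17) = -30600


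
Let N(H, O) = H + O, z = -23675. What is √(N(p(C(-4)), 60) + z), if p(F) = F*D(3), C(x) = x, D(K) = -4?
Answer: I*√23599 ≈ 153.62*I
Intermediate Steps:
p(F) = -4*F (p(F) = F*(-4) = -4*F)
√(N(p(C(-4)), 60) + z) = √((-4*(-4) + 60) - 23675) = √((16 + 60) - 23675) = √(76 - 23675) = √(-23599) = I*√23599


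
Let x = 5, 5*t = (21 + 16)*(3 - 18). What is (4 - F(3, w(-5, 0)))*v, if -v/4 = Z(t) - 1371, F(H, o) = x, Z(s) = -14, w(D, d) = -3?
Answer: -5540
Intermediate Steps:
t = -111 (t = ((21 + 16)*(3 - 18))/5 = (37*(-15))/5 = (1/5)*(-555) = -111)
F(H, o) = 5
v = 5540 (v = -4*(-14 - 1371) = -4*(-1385) = 5540)
(4 - F(3, w(-5, 0)))*v = (4 - 1*5)*5540 = (4 - 5)*5540 = -1*5540 = -5540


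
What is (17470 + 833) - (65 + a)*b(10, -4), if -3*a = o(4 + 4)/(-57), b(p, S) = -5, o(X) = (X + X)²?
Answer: 3186668/171 ≈ 18636.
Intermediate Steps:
o(X) = 4*X² (o(X) = (2*X)² = 4*X²)
a = 256/171 (a = -4*(4 + 4)²/(3*(-57)) = -4*8²*(-1)/(3*57) = -4*64*(-1)/(3*57) = -256*(-1)/(3*57) = -⅓*(-256/57) = 256/171 ≈ 1.4971)
(17470 + 833) - (65 + a)*b(10, -4) = (17470 + 833) - (65 + 256/171)*(-5) = 18303 - 11371*(-5)/171 = 18303 - 1*(-56855/171) = 18303 + 56855/171 = 3186668/171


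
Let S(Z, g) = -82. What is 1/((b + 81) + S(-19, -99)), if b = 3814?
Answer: 1/3813 ≈ 0.00026226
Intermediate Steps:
1/((b + 81) + S(-19, -99)) = 1/((3814 + 81) - 82) = 1/(3895 - 82) = 1/3813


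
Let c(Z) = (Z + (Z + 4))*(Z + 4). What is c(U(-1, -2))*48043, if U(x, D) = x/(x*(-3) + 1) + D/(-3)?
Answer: 73842091/72 ≈ 1.0256e+6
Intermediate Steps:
U(x, D) = -D/3 + x/(1 - 3*x) (U(x, D) = x/(-3*x + 1) + D*(-⅓) = x/(1 - 3*x) - D/3 = -D/3 + x/(1 - 3*x))
c(Z) = (4 + Z)*(4 + 2*Z) (c(Z) = (Z + (4 + Z))*(4 + Z) = (4 + 2*Z)*(4 + Z) = (4 + Z)*(4 + 2*Z))
c(U(-1, -2))*48043 = (16 + 2*((-1*(-1) + (⅓)*(-2) - 1*(-2)*(-1))/(-1 + 3*(-1)))² + 12*((-1*(-1) + (⅓)*(-2) - 1*(-2)*(-1))/(-1 + 3*(-1))))*48043 = (16 + 2*((1 - ⅔ - 2)/(-1 - 3))² + 12*((1 - ⅔ - 2)/(-1 - 3)))*48043 = (16 + 2*(-5/3/(-4))² + 12*(-5/3/(-4)))*48043 = (16 + 2*(-¼*(-5/3))² + 12*(-¼*(-5/3)))*48043 = (16 + 2*(5/12)² + 12*(5/12))*48043 = (16 + 2*(25/144) + 5)*48043 = (16 + 25/72 + 5)*48043 = (1537/72)*48043 = 73842091/72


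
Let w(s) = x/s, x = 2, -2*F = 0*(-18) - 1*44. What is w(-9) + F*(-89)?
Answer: -17624/9 ≈ -1958.2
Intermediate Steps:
F = 22 (F = -(0*(-18) - 1*44)/2 = -(0 - 44)/2 = -½*(-44) = 22)
w(s) = 2/s
w(-9) + F*(-89) = 2/(-9) + 22*(-89) = 2*(-⅑) - 1958 = -2/9 - 1958 = -17624/9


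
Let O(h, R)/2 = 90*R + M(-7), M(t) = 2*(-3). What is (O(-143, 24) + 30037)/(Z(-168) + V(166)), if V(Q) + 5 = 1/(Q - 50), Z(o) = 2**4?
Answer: 3984020/1277 ≈ 3119.8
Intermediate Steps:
M(t) = -6
Z(o) = 16
V(Q) = -5 + 1/(-50 + Q) (V(Q) = -5 + 1/(Q - 50) = -5 + 1/(-50 + Q))
O(h, R) = -12 + 180*R (O(h, R) = 2*(90*R - 6) = 2*(-6 + 90*R) = -12 + 180*R)
(O(-143, 24) + 30037)/(Z(-168) + V(166)) = ((-12 + 180*24) + 30037)/(16 + (251 - 5*166)/(-50 + 166)) = ((-12 + 4320) + 30037)/(16 + (251 - 830)/116) = (4308 + 30037)/(16 + (1/116)*(-579)) = 34345/(16 - 579/116) = 34345/(1277/116) = 34345*(116/1277) = 3984020/1277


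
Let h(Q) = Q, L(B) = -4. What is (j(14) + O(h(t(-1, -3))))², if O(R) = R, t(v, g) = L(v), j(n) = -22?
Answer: 676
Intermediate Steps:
t(v, g) = -4
(j(14) + O(h(t(-1, -3))))² = (-22 - 4)² = (-26)² = 676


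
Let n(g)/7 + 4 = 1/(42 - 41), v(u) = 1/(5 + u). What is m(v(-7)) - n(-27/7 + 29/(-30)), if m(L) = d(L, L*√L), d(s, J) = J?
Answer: 21 - I*√2/4 ≈ 21.0 - 0.35355*I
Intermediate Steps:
m(L) = L^(3/2) (m(L) = L*√L = L^(3/2))
n(g) = -21 (n(g) = -28 + 7/(42 - 41) = -28 + 7/1 = -28 + 7*1 = -28 + 7 = -21)
m(v(-7)) - n(-27/7 + 29/(-30)) = (1/(5 - 7))^(3/2) - 1*(-21) = (1/(-2))^(3/2) + 21 = (-½)^(3/2) + 21 = -I*√2/4 + 21 = 21 - I*√2/4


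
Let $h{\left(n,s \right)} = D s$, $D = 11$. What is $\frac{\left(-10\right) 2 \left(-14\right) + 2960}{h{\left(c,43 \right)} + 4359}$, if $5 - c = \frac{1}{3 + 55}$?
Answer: $\frac{405}{604} \approx 0.67053$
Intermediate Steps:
$c = \frac{289}{58}$ ($c = 5 - \frac{1}{3 + 55} = 5 - \frac{1}{58} = \frac{289}{58} \approx 4.9828$)
$h{\left(n,s \right)} = 11 s$
$\frac{\left(-10\right) 2 \left(-14\right) + 2960}{h{\left(c,43 \right)} + 4359} = \frac{\left(-10\right) 2 \left(-14\right) + 2960}{11 \cdot 43 + 4359} = \frac{\left(-20\right) \left(-14\right) + 2960}{473 + 4359} = \frac{280 + 2960}{4832} = 3240 \cdot \frac{1}{4832} = \frac{405}{604}$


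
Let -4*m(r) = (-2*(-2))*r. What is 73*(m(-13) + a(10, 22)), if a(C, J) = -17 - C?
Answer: -1022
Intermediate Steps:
m(r) = -r (m(r) = -(-2*(-2))*r/4 = -r)
73*(m(-13) + a(10, 22)) = 73*(-1*(-13) + (-17 - 1*10)) = 73*(13 + (-17 - 10)) = 73*(13 - 27) = 73*(-14) = -1022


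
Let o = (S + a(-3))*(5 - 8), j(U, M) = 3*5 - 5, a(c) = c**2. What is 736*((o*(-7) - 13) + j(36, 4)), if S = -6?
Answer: 44160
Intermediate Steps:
j(U, M) = 10 (j(U, M) = 15 - 5 = 10)
o = -9 (o = (-6 + (-3)**2)*(5 - 8) = (-6 + 9)*(-3) = 3*(-3) = -9)
736*((o*(-7) - 13) + j(36, 4)) = 736*((-9*(-7) - 13) + 10) = 736*((63 - 13) + 10) = 736*(50 + 10) = 736*60 = 44160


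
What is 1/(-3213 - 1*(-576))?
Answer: -1/2637 ≈ -0.00037922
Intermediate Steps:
1/(-3213 - 1*(-576)) = 1/(-3213 + 576) = 1/(-2637) = -1/2637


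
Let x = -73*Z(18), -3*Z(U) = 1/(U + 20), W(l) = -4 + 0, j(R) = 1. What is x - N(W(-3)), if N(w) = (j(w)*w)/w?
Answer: -41/114 ≈ -0.35965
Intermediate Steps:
W(l) = -4
Z(U) = -1/(3*(20 + U)) (Z(U) = -1/(3*(U + 20)) = -1/(3*(20 + U)))
N(w) = 1 (N(w) = (1*w)/w = w/w = 1)
x = 73/114 (x = -(-73)/(60 + 3*18) = -(-73)/(60 + 54) = -(-73)/114 = -73*(-1/114) = 73/114 ≈ 0.64035)
x - N(W(-3)) = 73/114 - 1*1 = 73/114 - 1 = -41/114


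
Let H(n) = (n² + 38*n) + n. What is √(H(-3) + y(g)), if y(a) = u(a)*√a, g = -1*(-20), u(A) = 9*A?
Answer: 6*√(-3 + 10*√5) ≈ 26.400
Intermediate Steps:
H(n) = n² + 39*n
g = 20
y(a) = 9*a^(3/2) (y(a) = (9*a)*√a = 9*a^(3/2))
√(H(-3) + y(g)) = √(-3*(39 - 3) + 9*20^(3/2)) = √(-3*36 + 9*(40*√5)) = √(-108 + 360*√5)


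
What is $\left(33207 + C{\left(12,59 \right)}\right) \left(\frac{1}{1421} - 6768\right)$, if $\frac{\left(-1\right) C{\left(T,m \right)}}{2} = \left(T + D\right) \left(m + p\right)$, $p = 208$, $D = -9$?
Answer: $- \frac{6203175915}{29} \approx -2.139 \cdot 10^{8}$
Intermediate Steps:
$C{\left(T,m \right)} = - 2 \left(-9 + T\right) \left(208 + m\right)$ ($C{\left(T,m \right)} = - 2 \left(T - 9\right) \left(m + 208\right) = - 2 \left(-9 + T\right) \left(208 + m\right)$)
$\left(33207 + C{\left(12,59 \right)}\right) \left(\frac{1}{1421} - 6768\right) = \left(33207 + \left(3744 - 4992 + 18 \cdot 59 - 24 \cdot 59\right)\right) \left(\frac{1}{1421} - 6768\right) = \left(33207 + \left(3744 - 4992 + 1062 - 1416\right)\right) \left(\frac{1}{1421} - 6768\right) = \left(33207 - 1602\right) \left(- \frac{9617327}{1421}\right) = 31605 \left(- \frac{9617327}{1421}\right) = - \frac{6203175915}{29}$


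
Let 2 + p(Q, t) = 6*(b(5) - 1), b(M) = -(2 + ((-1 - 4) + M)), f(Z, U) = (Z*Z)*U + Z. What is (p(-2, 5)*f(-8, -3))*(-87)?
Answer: -348000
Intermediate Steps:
f(Z, U) = Z + U*Z**2 (f(Z, U) = Z**2*U + Z = U*Z**2 + Z = Z + U*Z**2)
b(M) = 3 - M (b(M) = -(2 + (-5 + M)) = -(-3 + M) = 3 - M)
p(Q, t) = -20 (p(Q, t) = -2 + 6*((3 - 1*5) - 1) = -2 + 6*((3 - 5) - 1) = -2 + 6*(-2 - 1) = -2 + 6*(-3) = -2 - 18 = -20)
(p(-2, 5)*f(-8, -3))*(-87) = -(-160)*(1 - 3*(-8))*(-87) = -(-160)*(1 + 24)*(-87) = -(-160)*25*(-87) = -20*(-200)*(-87) = 4000*(-87) = -348000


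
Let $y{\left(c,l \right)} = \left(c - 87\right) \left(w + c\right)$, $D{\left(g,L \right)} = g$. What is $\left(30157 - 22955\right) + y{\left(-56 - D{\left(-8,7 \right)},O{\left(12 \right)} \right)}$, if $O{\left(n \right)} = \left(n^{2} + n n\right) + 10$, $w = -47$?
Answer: $20027$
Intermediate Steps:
$O{\left(n \right)} = 10 + 2 n^{2}$ ($O{\left(n \right)} = \left(n^{2} + n^{2}\right) + 10 = 2 n^{2} + 10 = 10 + 2 n^{2}$)
$y{\left(c,l \right)} = \left(-87 + c\right) \left(-47 + c\right)$ ($y{\left(c,l \right)} = \left(c - 87\right) \left(-47 + c\right) = \left(-87 + c\right) \left(-47 + c\right)$)
$\left(30157 - 22955\right) + y{\left(-56 - D{\left(-8,7 \right)},O{\left(12 \right)} \right)} = \left(30157 - 22955\right) + \left(4089 + \left(-56 - -8\right)^{2} - 134 \left(-56 - -8\right)\right) = 7202 + \left(4089 + \left(-56 + 8\right)^{2} - 134 \left(-56 + 8\right)\right) = 7202 + \left(4089 + \left(-48\right)^{2} - -6432\right) = 7202 + \left(4089 + 2304 + 6432\right) = 7202 + 12825 = 20027$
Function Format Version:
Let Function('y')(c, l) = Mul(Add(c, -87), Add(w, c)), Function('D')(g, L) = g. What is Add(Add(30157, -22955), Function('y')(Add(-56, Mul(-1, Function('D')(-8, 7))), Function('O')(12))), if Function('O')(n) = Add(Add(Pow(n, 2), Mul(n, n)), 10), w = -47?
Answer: 20027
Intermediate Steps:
Function('O')(n) = Add(10, Mul(2, Pow(n, 2))) (Function('O')(n) = Add(Add(Pow(n, 2), Pow(n, 2)), 10) = Add(Mul(2, Pow(n, 2)), 10) = Add(10, Mul(2, Pow(n, 2))))
Function('y')(c, l) = Mul(Add(-87, c), Add(-47, c)) (Function('y')(c, l) = Mul(Add(c, -87), Add(-47, c)) = Mul(Add(-87, c), Add(-47, c)))
Add(Add(30157, -22955), Function('y')(Add(-56, Mul(-1, Function('D')(-8, 7))), Function('O')(12))) = Add(Add(30157, -22955), Add(4089, Pow(Add(-56, Mul(-1, -8)), 2), Mul(-134, Add(-56, Mul(-1, -8))))) = Add(7202, Add(4089, Pow(Add(-56, 8), 2), Mul(-134, Add(-56, 8)))) = Add(7202, Add(4089, Pow(-48, 2), Mul(-134, -48))) = Add(7202, Add(4089, 2304, 6432)) = Add(7202, 12825) = 20027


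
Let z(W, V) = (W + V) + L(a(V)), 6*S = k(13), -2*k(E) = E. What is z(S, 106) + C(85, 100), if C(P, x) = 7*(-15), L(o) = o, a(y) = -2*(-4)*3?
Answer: 287/12 ≈ 23.917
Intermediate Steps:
k(E) = -E/2
S = -13/12 (S = (-½*13)/6 = (⅙)*(-13/2) = -13/12 ≈ -1.0833)
a(y) = 24 (a(y) = 8*3 = 24)
z(W, V) = 24 + V + W (z(W, V) = (W + V) + 24 = (V + W) + 24 = 24 + V + W)
C(P, x) = -105
z(S, 106) + C(85, 100) = (24 + 106 - 13/12) - 105 = 1547/12 - 105 = 287/12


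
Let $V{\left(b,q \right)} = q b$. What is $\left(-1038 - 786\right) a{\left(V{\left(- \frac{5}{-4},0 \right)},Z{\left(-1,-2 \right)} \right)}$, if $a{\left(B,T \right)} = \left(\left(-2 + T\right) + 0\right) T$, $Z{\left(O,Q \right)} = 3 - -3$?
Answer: $-43776$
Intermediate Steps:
$V{\left(b,q \right)} = b q$
$Z{\left(O,Q \right)} = 6$ ($Z{\left(O,Q \right)} = 3 + 3 = 6$)
$a{\left(B,T \right)} = T \left(-2 + T\right)$ ($a{\left(B,T \right)} = \left(-2 + T\right) T = T \left(-2 + T\right)$)
$\left(-1038 - 786\right) a{\left(V{\left(- \frac{5}{-4},0 \right)},Z{\left(-1,-2 \right)} \right)} = \left(-1038 - 786\right) 6 \left(-2 + 6\right) = \left(-1038 - 786\right) 6 \cdot 4 = \left(-1824\right) 24 = -43776$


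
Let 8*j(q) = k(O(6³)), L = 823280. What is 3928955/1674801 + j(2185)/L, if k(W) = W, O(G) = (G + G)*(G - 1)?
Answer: 325407451201/137883016728 ≈ 2.3600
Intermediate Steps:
O(G) = 2*G*(-1 + G) (O(G) = (2*G)*(-1 + G) = 2*G*(-1 + G))
j(q) = 11610 (j(q) = (2*6³*(-1 + 6³))/8 = (2*216*(-1 + 216))/8 = (2*216*215)/8 = (⅛)*92880 = 11610)
3928955/1674801 + j(2185)/L = 3928955/1674801 + 11610/823280 = 3928955*(1/1674801) + 11610*(1/823280) = 3928955/1674801 + 1161/82328 = 325407451201/137883016728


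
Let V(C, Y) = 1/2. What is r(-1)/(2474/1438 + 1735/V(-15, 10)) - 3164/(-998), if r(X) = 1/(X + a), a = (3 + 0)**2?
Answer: 31591848333/9964698664 ≈ 3.1704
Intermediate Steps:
a = 9 (a = 3**2 = 9)
r(X) = 1/(9 + X) (r(X) = 1/(X + 9) = 1/(9 + X))
V(C, Y) = 1/2
r(-1)/(2474/1438 + 1735/V(-15, 10)) - 3164/(-998) = 1/((9 - 1)*(2474/1438 + 1735/(1/2))) - 3164/(-998) = 1/(8*(2474*(1/1438) + 1735*2)) - 3164*(-1/998) = 1/(8*(1237/719 + 3470)) + 1582/499 = 1/(8*(2496167/719)) + 1582/499 = (1/8)*(719/2496167) + 1582/499 = 719/19969336 + 1582/499 = 31591848333/9964698664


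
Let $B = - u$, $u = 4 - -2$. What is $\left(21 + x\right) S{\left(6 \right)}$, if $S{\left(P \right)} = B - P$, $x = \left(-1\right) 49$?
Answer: $336$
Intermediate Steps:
$x = -49$
$u = 6$ ($u = 4 + 2 = 6$)
$B = -6$ ($B = \left(-1\right) 6 = -6$)
$S{\left(P \right)} = -6 - P$
$\left(21 + x\right) S{\left(6 \right)} = \left(21 - 49\right) \left(-6 - 6\right) = - 28 \left(-6 - 6\right) = \left(-28\right) \left(-12\right) = 336$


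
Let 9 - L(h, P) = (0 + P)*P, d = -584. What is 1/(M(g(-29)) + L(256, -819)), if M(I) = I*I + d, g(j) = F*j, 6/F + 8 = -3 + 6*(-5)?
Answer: -1681/1128485540 ≈ -1.4896e-6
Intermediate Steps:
L(h, P) = 9 - P² (L(h, P) = 9 - (0 + P)*P = 9 - P*P = 9 - P²)
F = -6/41 (F = 6/(-8 + (-3 + 6*(-5))) = 6/(-8 + (-3 - 30)) = 6/(-8 - 33) = 6/(-41) = 6*(-1/41) = -6/41 ≈ -0.14634)
g(j) = -6*j/41
M(I) = -584 + I² (M(I) = I*I - 584 = I² - 584 = -584 + I²)
1/(M(g(-29)) + L(256, -819)) = 1/((-584 + (-6/41*(-29))²) + (9 - 1*(-819)²)) = 1/((-584 + (174/41)²) + (9 - 1*670761)) = 1/((-584 + 30276/1681) + (9 - 670761)) = 1/(-951428/1681 - 670752) = 1/(-1128485540/1681) = -1681/1128485540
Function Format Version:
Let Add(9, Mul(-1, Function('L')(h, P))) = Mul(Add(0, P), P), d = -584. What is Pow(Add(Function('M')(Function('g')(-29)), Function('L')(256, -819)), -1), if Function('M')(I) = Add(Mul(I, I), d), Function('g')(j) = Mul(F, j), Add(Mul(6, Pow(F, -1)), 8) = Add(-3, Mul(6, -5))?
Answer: Rational(-1681, 1128485540) ≈ -1.4896e-6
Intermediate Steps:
Function('L')(h, P) = Add(9, Mul(-1, Pow(P, 2))) (Function('L')(h, P) = Add(9, Mul(-1, Mul(Add(0, P), P))) = Add(9, Mul(-1, Mul(P, P))) = Add(9, Mul(-1, Pow(P, 2))))
F = Rational(-6, 41) (F = Mul(6, Pow(Add(-8, Add(-3, Mul(6, -5))), -1)) = Mul(6, Pow(Add(-8, Add(-3, -30)), -1)) = Mul(6, Pow(Add(-8, -33), -1)) = Mul(6, Pow(-41, -1)) = Mul(6, Rational(-1, 41)) = Rational(-6, 41) ≈ -0.14634)
Function('g')(j) = Mul(Rational(-6, 41), j)
Function('M')(I) = Add(-584, Pow(I, 2)) (Function('M')(I) = Add(Mul(I, I), -584) = Add(Pow(I, 2), -584) = Add(-584, Pow(I, 2)))
Pow(Add(Function('M')(Function('g')(-29)), Function('L')(256, -819)), -1) = Pow(Add(Add(-584, Pow(Mul(Rational(-6, 41), -29), 2)), Add(9, Mul(-1, Pow(-819, 2)))), -1) = Pow(Add(Add(-584, Pow(Rational(174, 41), 2)), Add(9, Mul(-1, 670761))), -1) = Pow(Add(Add(-584, Rational(30276, 1681)), Add(9, -670761)), -1) = Pow(Add(Rational(-951428, 1681), -670752), -1) = Pow(Rational(-1128485540, 1681), -1) = Rational(-1681, 1128485540)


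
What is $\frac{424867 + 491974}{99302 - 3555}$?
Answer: $\frac{916841}{95747} \approx 9.5757$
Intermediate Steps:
$\frac{424867 + 491974}{99302 - 3555} = \frac{916841}{95747}$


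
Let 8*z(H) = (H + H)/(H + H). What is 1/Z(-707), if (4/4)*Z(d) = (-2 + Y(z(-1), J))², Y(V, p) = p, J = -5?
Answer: 1/49 ≈ 0.020408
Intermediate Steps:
z(H) = ⅛ (z(H) = ((H + H)/(H + H))/8 = ((2*H)/((2*H)))/8 = ((2*H)*(1/(2*H)))/8 = (⅛)*1 = ⅛)
Z(d) = 49 (Z(d) = (-2 - 5)² = (-7)² = 49)
1/Z(-707) = 1/49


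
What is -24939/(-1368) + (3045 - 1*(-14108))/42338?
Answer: 59962927/3217688 ≈ 18.635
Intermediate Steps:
-24939/(-1368) + (3045 - 1*(-14108))/42338 = -24939*(-1/1368) + (3045 + 14108)*(1/42338) = 2771/152 + 17153*(1/42338) = 2771/152 + 17153/42338 = 59962927/3217688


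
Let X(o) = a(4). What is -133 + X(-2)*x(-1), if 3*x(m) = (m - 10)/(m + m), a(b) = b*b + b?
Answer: -289/3 ≈ -96.333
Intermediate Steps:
a(b) = b + b² (a(b) = b² + b = b + b²)
X(o) = 20 (X(o) = 4*(1 + 4) = 4*5 = 20)
x(m) = (-10 + m)/(6*m) (x(m) = ((m - 10)/(m + m))/3 = ((-10 + m)/((2*m)))/3 = ((-10 + m)*(1/(2*m)))/3 = ((-10 + m)/(2*m))/3 = (-10 + m)/(6*m))
-133 + X(-2)*x(-1) = -133 + 20*((⅙)*(-10 - 1)/(-1)) = -133 + 20*((⅙)*(-1)*(-11)) = -133 + 20*(11/6) = -133 + 110/3 = -289/3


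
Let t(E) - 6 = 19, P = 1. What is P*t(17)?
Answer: 25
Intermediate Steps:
t(E) = 25 (t(E) = 6 + 19 = 25)
P*t(17) = 1*25 = 25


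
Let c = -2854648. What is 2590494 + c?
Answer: -264154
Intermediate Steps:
2590494 + c = 2590494 - 2854648 = -264154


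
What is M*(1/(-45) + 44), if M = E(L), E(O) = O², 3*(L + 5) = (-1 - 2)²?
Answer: 7916/45 ≈ 175.91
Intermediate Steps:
L = -2 (L = -5 + (-1 - 2)²/3 = -5 + (⅓)*(-3)² = -5 + (⅓)*9 = -5 + 3 = -2)
M = 4 (M = (-2)² = 4)
M*(1/(-45) + 44) = 4*(1/(-45) + 44) = 4*(-1/45 + 44) = 4*(1979/45) = 7916/45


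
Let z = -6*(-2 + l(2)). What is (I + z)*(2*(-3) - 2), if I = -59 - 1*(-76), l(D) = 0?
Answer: -232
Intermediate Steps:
I = 17 (I = -59 + 76 = 17)
z = 12 (z = -6*(-2 + 0) = -6*(-2) = 12)
(I + z)*(2*(-3) - 2) = (17 + 12)*(2*(-3) - 2) = 29*(-6 - 2) = 29*(-8) = -232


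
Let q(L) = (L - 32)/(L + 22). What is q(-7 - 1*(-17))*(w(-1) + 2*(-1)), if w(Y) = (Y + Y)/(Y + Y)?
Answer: 11/16 ≈ 0.68750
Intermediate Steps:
w(Y) = 1 (w(Y) = (2*Y)/((2*Y)) = (2*Y)*(1/(2*Y)) = 1)
q(L) = (-32 + L)/(22 + L)
q(-7 - 1*(-17))*(w(-1) + 2*(-1)) = ((-32 + (-7 - 1*(-17)))/(22 + (-7 - 1*(-17))))*(1 + 2*(-1)) = ((-32 + (-7 + 17))/(22 + (-7 + 17)))*(1 - 2) = ((-32 + 10)/(22 + 10))*(-1) = (-22/32)*(-1) = ((1/32)*(-22))*(-1) = -11/16*(-1) = 11/16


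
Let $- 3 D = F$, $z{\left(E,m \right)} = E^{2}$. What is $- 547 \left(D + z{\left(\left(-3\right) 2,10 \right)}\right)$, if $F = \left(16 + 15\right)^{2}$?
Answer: $\frac{466591}{3} \approx 1.5553 \cdot 10^{5}$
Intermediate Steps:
$F = 961$ ($F = 31^{2} = 961$)
$D = - \frac{961}{3}$ ($D = \left(- \frac{1}{3}\right) 961 = - \frac{961}{3} \approx -320.33$)
$- 547 \left(D + z{\left(\left(-3\right) 2,10 \right)}\right) = - 547 \left(- \frac{961}{3} + \left(\left(-3\right) 2\right)^{2}\right) = - 547 \left(- \frac{961}{3} + \left(-6\right)^{2}\right) = - 547 \left(- \frac{961}{3} + 36\right) = \left(-547\right) \left(- \frac{853}{3}\right) = \frac{466591}{3}$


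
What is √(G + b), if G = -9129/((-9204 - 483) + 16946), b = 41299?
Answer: 26*√11138722/427 ≈ 203.22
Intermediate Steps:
G = -537/427 (G = -9129/(-9687 + 16946) = -9129/7259 = -9129*1/7259 = -537/427 ≈ -1.2576)
√(G + b) = √(-537/427 + 41299) = √(17634136/427) = 26*√11138722/427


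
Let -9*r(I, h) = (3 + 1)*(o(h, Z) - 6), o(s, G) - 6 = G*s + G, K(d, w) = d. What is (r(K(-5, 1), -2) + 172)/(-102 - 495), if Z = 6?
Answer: -524/1791 ≈ -0.29257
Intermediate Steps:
o(s, G) = 6 + G + G*s (o(s, G) = 6 + (G*s + G) = 6 + (G + G*s) = 6 + G + G*s)
r(I, h) = -8/3 - 8*h/3 (r(I, h) = -(3 + 1)*((6 + 6 + 6*h) - 6)/9 = -4*((12 + 6*h) - 6)/9 = -4*(6 + 6*h)/9 = -(24 + 24*h)/9 = -8/3 - 8*h/3)
(r(K(-5, 1), -2) + 172)/(-102 - 495) = ((-8/3 - 8/3*(-2)) + 172)/(-102 - 495) = ((-8/3 + 16/3) + 172)/(-597) = (8/3 + 172)*(-1/597) = (524/3)*(-1/597) = -524/1791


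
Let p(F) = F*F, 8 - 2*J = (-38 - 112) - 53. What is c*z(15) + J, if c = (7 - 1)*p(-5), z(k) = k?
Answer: 4711/2 ≈ 2355.5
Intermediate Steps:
J = 211/2 (J = 4 - ((-38 - 112) - 53)/2 = 4 - (-150 - 53)/2 = 4 - ½*(-203) = 4 + 203/2 = 211/2 ≈ 105.50)
p(F) = F²
c = 150 (c = (7 - 1)*(-5)² = 6*25 = 150)
c*z(15) + J = 150*15 + 211/2 = 2250 + 211/2 = 4711/2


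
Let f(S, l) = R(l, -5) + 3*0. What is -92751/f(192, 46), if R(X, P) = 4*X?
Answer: -92751/184 ≈ -504.08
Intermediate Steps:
f(S, l) = 4*l (f(S, l) = 4*l + 3*0 = 4*l + 0 = 4*l)
-92751/f(192, 46) = -92751/(4*46) = -92751/184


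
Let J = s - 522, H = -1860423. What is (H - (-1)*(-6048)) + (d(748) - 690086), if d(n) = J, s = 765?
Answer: -2556314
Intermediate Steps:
J = 243 (J = 765 - 522 = 243)
d(n) = 243
(H - (-1)*(-6048)) + (d(748) - 690086) = (-1860423 - (-1)*(-6048)) + (243 - 690086) = (-1860423 - 1*6048) - 689843 = (-1860423 - 6048) - 689843 = -1866471 - 689843 = -2556314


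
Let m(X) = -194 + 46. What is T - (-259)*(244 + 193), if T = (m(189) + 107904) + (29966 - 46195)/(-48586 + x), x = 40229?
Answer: 1846403452/8357 ≈ 2.2094e+5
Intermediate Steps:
m(X) = -148
T = 900533121/8357 (T = (-148 + 107904) + (29966 - 46195)/(-48586 + 40229) = 107756 - 16229/(-8357) = 107756 - 16229*(-1/8357) = 107756 + 16229/8357 = 900533121/8357 ≈ 1.0776e+5)
T - (-259)*(244 + 193) = 900533121/8357 - (-259)*(244 + 193) = 900533121/8357 - (-259)*437 = 900533121/8357 - 1*(-113183) = 900533121/8357 + 113183 = 1846403452/8357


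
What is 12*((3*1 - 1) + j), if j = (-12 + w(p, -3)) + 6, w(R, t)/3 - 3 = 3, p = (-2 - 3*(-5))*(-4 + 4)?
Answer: 168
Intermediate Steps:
p = 0 (p = (-2 + 15)*0 = 13*0 = 0)
w(R, t) = 18 (w(R, t) = 9 + 3*3 = 9 + 9 = 18)
j = 12 (j = (-12 + 18) + 6 = 6 + 6 = 12)
12*((3*1 - 1) + j) = 12*((3*1 - 1) + 12) = 12*((3 - 1) + 12) = 12*(2 + 12) = 12*14 = 168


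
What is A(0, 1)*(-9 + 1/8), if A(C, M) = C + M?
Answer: -71/8 ≈ -8.8750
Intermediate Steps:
A(0, 1)*(-9 + 1/8) = (0 + 1)*(-9 + 1/8) = 1*(-9 + 1/8) = 1*(-71/8) = -71/8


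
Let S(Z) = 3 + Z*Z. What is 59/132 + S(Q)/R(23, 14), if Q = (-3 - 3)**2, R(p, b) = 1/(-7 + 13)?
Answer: 1028867/132 ≈ 7794.4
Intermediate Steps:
R(p, b) = 1/6
Q = 36 (Q = (-6)**2 = 36)
S(Z) = 3 + Z**2
59/132 + S(Q)/R(23, 14) = 59/132 + (3 + 36**2)/(1/6) = 59*(1/132) + (3 + 1296)*6 = 59/132 + 1299*6 = 59/132 + 7794 = 1028867/132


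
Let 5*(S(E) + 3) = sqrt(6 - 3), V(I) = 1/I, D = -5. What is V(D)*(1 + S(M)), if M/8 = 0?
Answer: 2/5 - sqrt(3)/25 ≈ 0.33072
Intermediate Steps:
M = 0 (M = 8*0 = 0)
S(E) = -3 + sqrt(3)/5 (S(E) = -3 + sqrt(6 - 3)/5 = -3 + sqrt(3)/5)
V(D)*(1 + S(M)) = (1 + (-3 + sqrt(3)/5))/(-5) = -(-2 + sqrt(3)/5)/5 = 2/5 - sqrt(3)/25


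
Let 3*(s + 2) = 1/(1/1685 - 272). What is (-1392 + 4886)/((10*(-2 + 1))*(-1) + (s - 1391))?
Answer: -2402049879/950783608 ≈ -2.5264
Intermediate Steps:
s = -2751599/1374957 (s = -2 + 1/(3*(1/1685 - 272)) = -2 + 1/(3*(-458319/1685)) = -2 + (1/3)*(-1685/458319) = -2 - 1685/1374957 = -2751599/1374957 ≈ -2.0012)
(-1392 + 4886)/((10*(-2 + 1))*(-1) + (s - 1391)) = (-1392 + 4886)/((10*(-2 + 1))*(-1) + (-2751599/1374957 - 1391)) = 3494/((10*(-1))*(-1) - 1915316786/1374957) = 3494/(-10*(-1) - 1915316786/1374957) = 3494/(10 - 1915316786/1374957) = 3494/(-1901567216/1374957) = 3494*(-1374957/1901567216) = -2402049879/950783608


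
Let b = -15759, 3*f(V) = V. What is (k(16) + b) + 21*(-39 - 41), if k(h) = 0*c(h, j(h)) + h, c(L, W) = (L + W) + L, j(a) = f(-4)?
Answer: -17423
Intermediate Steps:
f(V) = V/3
j(a) = -4/3 (j(a) = (⅓)*(-4) = -4/3)
c(L, W) = W + 2*L
k(h) = h (k(h) = 0*(-4/3 + 2*h) + h = 0 + h = h)
(k(16) + b) + 21*(-39 - 41) = (16 - 15759) + 21*(-39 - 41) = -15743 + 21*(-80) = -15743 - 1680 = -17423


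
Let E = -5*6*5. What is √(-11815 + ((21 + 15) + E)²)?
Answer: √1181 ≈ 34.366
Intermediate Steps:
E = -150 (E = -30*5 = -150)
√(-11815 + ((21 + 15) + E)²) = √(-11815 + ((21 + 15) - 150)²) = √(-11815 + (36 - 150)²) = √(-11815 + (-114)²) = √(-11815 + 12996) = √1181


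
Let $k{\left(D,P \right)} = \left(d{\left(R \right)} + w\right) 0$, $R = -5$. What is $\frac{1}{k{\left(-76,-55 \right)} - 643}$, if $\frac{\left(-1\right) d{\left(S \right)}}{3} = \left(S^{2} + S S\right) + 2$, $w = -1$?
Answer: $- \frac{1}{643} \approx -0.0015552$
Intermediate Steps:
$d{\left(S \right)} = -6 - 6 S^{2}$ ($d{\left(S \right)} = - 3 \left(\left(S^{2} + S S\right) + 2\right) = - 3 \left(\left(S^{2} + S^{2}\right) + 2\right) = - 3 \left(2 S^{2} + 2\right) = - 3 \left(2 + 2 S^{2}\right) = -6 - 6 S^{2}$)
$k{\left(D,P \right)} = 0$ ($k{\left(D,P \right)} = \left(\left(-6 - 6 \left(-5\right)^{2}\right) - 1\right) 0 = \left(\left(-6 - 150\right) - 1\right) 0 = \left(-156 - 1\right) 0 = \left(-157\right) 0 = 0$)
$\frac{1}{k{\left(-76,-55 \right)} - 643} = \frac{1}{0 - 643} = \frac{1}{-643} = - \frac{1}{643}$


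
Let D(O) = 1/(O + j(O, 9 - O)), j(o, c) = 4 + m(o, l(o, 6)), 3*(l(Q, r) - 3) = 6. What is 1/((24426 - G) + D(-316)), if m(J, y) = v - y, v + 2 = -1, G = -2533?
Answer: 320/8626879 ≈ 3.7093e-5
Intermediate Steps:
v = -3 (v = -2 - 1 = -3)
l(Q, r) = 5 (l(Q, r) = 3 + (1/3)*6 = 3 + 2 = 5)
m(J, y) = -3 - y
j(o, c) = -4 (j(o, c) = 4 + (-3 - 1*5) = 4 + (-3 - 5) = 4 - 8 = -4)
D(O) = 1/(-4 + O) (D(O) = 1/(O - 4) = 1/(-4 + O))
1/((24426 - G) + D(-316)) = 1/((24426 - 1*(-2533)) + 1/(-4 - 316)) = 1/((24426 + 2533) + 1/(-320)) = 1/(26959 - 1/320) = 1/(8626879/320) = 320/8626879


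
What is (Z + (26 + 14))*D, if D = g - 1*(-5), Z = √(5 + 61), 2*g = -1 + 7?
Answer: 320 + 8*√66 ≈ 384.99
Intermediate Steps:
g = 3 (g = (-1 + 7)/2 = (½)*6 = 3)
Z = √66 ≈ 8.1240
D = 8 (D = 3 - 1*(-5) = 3 + 5 = 8)
(Z + (26 + 14))*D = (√66 + (26 + 14))*8 = (√66 + 40)*8 = (40 + √66)*8 = 320 + 8*√66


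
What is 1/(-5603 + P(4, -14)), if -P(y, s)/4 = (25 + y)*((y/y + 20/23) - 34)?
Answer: -23/43145 ≈ -0.00053309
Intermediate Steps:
P(y, s) = 73900/23 + 2956*y/23 (P(y, s) = -4*(25 + y)*((y/y + 20/23) - 34) = -4*(25 + y)*((1 + 20*(1/23)) - 34) = -4*(25 + y)*((1 + 20/23) - 34) = -4*(25 + y)*(43/23 - 34) = -4*(25 + y)*(-739)/23 = -4*(-18475/23 - 739*y/23) = 73900/23 + 2956*y/23)
1/(-5603 + P(4, -14)) = 1/(-5603 + (73900/23 + (2956/23)*4)) = 1/(-5603 + (73900/23 + 11824/23)) = 1/(-5603 + 85724/23) = 1/(-43145/23) = -23/43145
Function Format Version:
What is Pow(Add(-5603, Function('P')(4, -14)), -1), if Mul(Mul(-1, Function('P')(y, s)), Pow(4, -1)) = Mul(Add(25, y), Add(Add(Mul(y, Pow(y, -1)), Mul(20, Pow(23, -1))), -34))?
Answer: Rational(-23, 43145) ≈ -0.00053309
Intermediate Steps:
Function('P')(y, s) = Add(Rational(73900, 23), Mul(Rational(2956, 23), y)) (Function('P')(y, s) = Mul(-4, Mul(Add(25, y), Add(Add(Mul(y, Pow(y, -1)), Mul(20, Pow(23, -1))), -34))) = Mul(-4, Mul(Add(25, y), Add(Add(1, Mul(20, Rational(1, 23))), -34))) = Mul(-4, Mul(Add(25, y), Add(Add(1, Rational(20, 23)), -34))) = Mul(-4, Mul(Add(25, y), Add(Rational(43, 23), -34))) = Mul(-4, Mul(Add(25, y), Rational(-739, 23))) = Mul(-4, Add(Rational(-18475, 23), Mul(Rational(-739, 23), y))) = Add(Rational(73900, 23), Mul(Rational(2956, 23), y)))
Pow(Add(-5603, Function('P')(4, -14)), -1) = Pow(Add(-5603, Add(Rational(73900, 23), Mul(Rational(2956, 23), 4))), -1) = Pow(Add(-5603, Add(Rational(73900, 23), Rational(11824, 23))), -1) = Pow(Add(-5603, Rational(85724, 23)), -1) = Pow(Rational(-43145, 23), -1) = Rational(-23, 43145)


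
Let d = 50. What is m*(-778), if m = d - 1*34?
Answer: -12448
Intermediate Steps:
m = 16 (m = 50 - 1*34 = 50 - 34 = 16)
m*(-778) = 16*(-778) = -12448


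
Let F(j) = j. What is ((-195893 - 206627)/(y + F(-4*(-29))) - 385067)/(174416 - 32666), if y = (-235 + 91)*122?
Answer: -1679946691/618455250 ≈ -2.7164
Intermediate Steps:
y = -17568 (y = -144*122 = -17568)
((-195893 - 206627)/(y + F(-4*(-29))) - 385067)/(174416 - 32666) = ((-195893 - 206627)/(-17568 - 4*(-29)) - 385067)/(174416 - 32666) = (-402520/(-17568 + 116) - 385067)/141750 = (-402520/(-17452) - 385067)*(1/141750) = (-402520*(-1/17452) - 385067)*(1/141750) = (100630/4363 - 385067)*(1/141750) = -1679946691/4363*1/141750 = -1679946691/618455250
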